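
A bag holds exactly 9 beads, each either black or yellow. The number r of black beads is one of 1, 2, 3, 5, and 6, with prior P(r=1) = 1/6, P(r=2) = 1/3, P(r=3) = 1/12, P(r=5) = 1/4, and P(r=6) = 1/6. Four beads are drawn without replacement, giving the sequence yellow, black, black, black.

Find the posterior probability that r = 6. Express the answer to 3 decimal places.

Compute the likelihood of the observed sequence for each case: P(data | r = 1) = (8/9)(1/8)(0/7) = 0; P(data | r = 2) = (7/9)(2/8)(1/7)(0/6) = 0; P(data | r = 3) = (6/9)(3/8)(2/7)(1/6) = 0.011905; P(data | r = 5) = (4/9)(5/8)(4/7)(3/6) = 0.079365; P(data | r = 6) = (3/9)(6/8)(5/7)(4/6) = 0.11905.
Multiplying each by its prior: 1/6 · 0 = 0, 1/3 · 0 = 0, 1/12 · 0.011905 = 0.00099206, 1/4 · 0.079365 = 0.019841, 1/6 · 0.11905 = 0.019841; with total 0.040675.
So P(r = 6 | data) = (0.019841) / (0.040675) = 0.4878.

0.488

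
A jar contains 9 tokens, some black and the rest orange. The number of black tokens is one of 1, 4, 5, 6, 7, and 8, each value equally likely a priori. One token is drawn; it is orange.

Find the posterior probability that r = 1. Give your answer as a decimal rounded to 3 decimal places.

The likelihood of this draw under each hypothesis: P(data | r = 1) = (8/9) = 8/9; P(data | r = 4) = (5/9) = 5/9; P(data | r = 5) = (4/9) = 4/9; P(data | r = 6) = (3/9) = 1/3; P(data | r = 7) = (2/9) = 2/9; P(data | r = 8) = (1/9) = 1/9.
Weighting by the prior gives 1/6 · 8/9 = 4/27, 1/6 · 5/9 = 5/54, 1/6 · 4/9 = 2/27, 1/6 · 1/3 = 1/18, 1/6 · 2/9 = 1/27, 1/6 · 1/9 = 1/54; summing to 23/54.
Hence P(r = 1 | data) = (4/27) / (23/54) = 8/23.

0.348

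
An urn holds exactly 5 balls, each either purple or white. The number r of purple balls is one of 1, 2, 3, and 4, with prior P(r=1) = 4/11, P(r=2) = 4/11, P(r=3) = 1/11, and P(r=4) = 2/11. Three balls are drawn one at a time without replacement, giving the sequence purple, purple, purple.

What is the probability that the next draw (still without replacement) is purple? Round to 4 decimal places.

For each hypothesis, P(data | H) works out to: P(data | r = 1) = (1/5)(0/4) = 0; P(data | r = 2) = (2/5)(1/4)(0/3) = 0; P(data | r = 3) = (3/5)(2/4)(1/3) = 1/10; P(data | r = 4) = (4/5)(3/4)(2/3) = 2/5.
Multiplying each by its prior: 4/11 · 0 = 0, 4/11 · 0 = 0, 1/11 · 1/10 = 1/110, 2/11 · 2/5 = 4/55; with total 9/110.
The posterior is then P(r = 1 | data) = 0, P(r = 2 | data) = 0, P(r = 3 | data) = 1/9, P(r = 4 | data) = 8/9.
Averaging over the posterior, P(purple next | data) = (0)(1/9) + (1/2)(8/9) = 4/9.

0.4444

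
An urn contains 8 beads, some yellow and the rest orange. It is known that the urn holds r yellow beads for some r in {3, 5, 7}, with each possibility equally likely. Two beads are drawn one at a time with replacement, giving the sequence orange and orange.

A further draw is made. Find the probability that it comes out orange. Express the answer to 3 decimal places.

Compute the likelihood of the observed sequence for each case: P(data | r = 3) = (5/8)(5/8) = 25/64; P(data | r = 5) = (3/8)(3/8) = 9/64; P(data | r = 7) = (1/8)(1/8) = 1/64.
Weighting by the prior gives 1/3 · 25/64 = 25/192, 1/3 · 9/64 = 3/64, 1/3 · 1/64 = 1/192; summing to 35/192.
Normalising, the posterior is P(r = 3 | data) = 5/7, P(r = 5 | data) = 9/35, P(r = 7 | data) = 1/35.
Averaging over the posterior, P(orange next | data) = (5/8)(5/7) + (3/8)(9/35) + (1/8)(1/35) = 153/280.

0.546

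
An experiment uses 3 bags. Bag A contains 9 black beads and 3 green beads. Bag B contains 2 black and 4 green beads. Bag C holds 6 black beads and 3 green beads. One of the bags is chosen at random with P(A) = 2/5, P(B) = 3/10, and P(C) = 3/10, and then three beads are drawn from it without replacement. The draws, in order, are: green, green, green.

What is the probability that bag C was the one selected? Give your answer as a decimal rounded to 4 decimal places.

0.0546

Compute the likelihood of the observed sequence for each case: P(data | bag A) = (3/12)(2/11)(1/10) = 0.0045455; P(data | bag B) = (4/6)(3/5)(2/4) = 0.2; P(data | bag C) = (3/9)(2/8)(1/7) = 0.011905.
Multiplying each by its prior: 2/5 · 0.0045455 = 0.0018182, 3/10 · 0.2 = 0.06, 3/10 · 0.011905 = 0.0035714; these sum to 0.06539.
Hence P(bag C | data) = (0.0035714) / (0.06539) = 0.054618.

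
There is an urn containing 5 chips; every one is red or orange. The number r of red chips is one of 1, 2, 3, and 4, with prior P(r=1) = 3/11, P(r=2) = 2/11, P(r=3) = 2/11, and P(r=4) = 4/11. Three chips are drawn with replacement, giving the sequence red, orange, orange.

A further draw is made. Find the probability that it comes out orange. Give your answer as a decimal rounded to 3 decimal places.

Under each hypothesis, the probability of the observed sequence is: P(data | r = 1) = (1/5)(4/5)(4/5) = 0.128; P(data | r = 2) = (2/5)(3/5)(3/5) = 0.144; P(data | r = 3) = (3/5)(2/5)(2/5) = 0.096; P(data | r = 4) = (4/5)(1/5)(1/5) = 0.032.
Multiplying each by its prior: 3/11 · 0.128 = 0.034909, 2/11 · 0.144 = 0.026182, 2/11 · 0.096 = 0.017455, 4/11 · 0.032 = 0.011636; summing to 0.090182.
The posterior is then P(r = 1 | data) = 0.3871, P(r = 2 | data) = 0.29032, P(r = 3 | data) = 0.19355, P(r = 4 | data) = 0.12903.
The predictive probability is P(orange next | data) = (4/5)(0.3871) + (3/5)(0.29032) + (2/5)(0.19355) + (1/5)(0.12903) = 0.5871.

0.587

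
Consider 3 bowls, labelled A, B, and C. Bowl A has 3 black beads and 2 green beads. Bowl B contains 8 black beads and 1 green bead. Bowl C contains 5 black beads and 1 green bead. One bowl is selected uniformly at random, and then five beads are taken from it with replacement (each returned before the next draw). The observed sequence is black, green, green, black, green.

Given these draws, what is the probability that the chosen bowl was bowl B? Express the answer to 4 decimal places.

Under each hypothesis, the probability of the observed sequence is: P(data | bowl A) = (3/5)(2/5)(2/5)(3/5)(2/5) = 0.02304; P(data | bowl B) = (8/9)(1/9)(1/9)(8/9)(1/9) = 0.0010838; P(data | bowl C) = (5/6)(1/6)(1/6)(5/6)(1/6) = 0.003215.
The prior-weighted likelihoods are 1/3 · 0.02304 = 0.00768, 1/3 · 0.0010838 = 0.00036128, 1/3 · 0.003215 = 0.0010717; with total 0.009113.
So P(bowl B | data) = (0.00036128) / (0.009113) = 0.039645.

0.0396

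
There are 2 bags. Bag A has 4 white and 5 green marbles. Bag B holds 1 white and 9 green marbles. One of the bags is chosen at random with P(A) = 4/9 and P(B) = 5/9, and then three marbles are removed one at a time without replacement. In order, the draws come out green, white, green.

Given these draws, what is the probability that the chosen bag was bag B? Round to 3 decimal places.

0.441

For each hypothesis, P(data | H) works out to: P(data | bag A) = (5/9)(4/8)(4/7) = 0.15873; P(data | bag B) = (9/10)(1/9)(8/8) = 0.1.
The prior-weighted likelihoods are 4/9 · 0.15873 = 0.070547, 5/9 · 0.1 = 0.055556; summing to 0.1261.
By Bayes' rule, P(bag B | data) = (0.055556) / (0.1261) = 0.44056.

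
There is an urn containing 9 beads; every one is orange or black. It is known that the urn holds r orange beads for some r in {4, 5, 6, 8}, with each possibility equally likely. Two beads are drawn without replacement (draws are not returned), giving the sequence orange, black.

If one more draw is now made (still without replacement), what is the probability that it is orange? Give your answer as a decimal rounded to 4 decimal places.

The likelihood of the observed sequence under each hypothesis: P(data | r = 4) = (4/9)(5/8) = 5/18; P(data | r = 5) = (5/9)(4/8) = 5/18; P(data | r = 6) = (6/9)(3/8) = 1/4; P(data | r = 8) = (8/9)(1/8) = 1/9.
The prior-weighted likelihoods are 1/4 · 5/18 = 5/72, 1/4 · 5/18 = 5/72, 1/4 · 1/4 = 1/16, 1/4 · 1/9 = 1/36; with total 11/48.
Normalising, the posterior is P(r = 4 | data) = 10/33, P(r = 5 | data) = 10/33, P(r = 6 | data) = 3/11, P(r = 8 | data) = 4/33.
So P(orange next | data) = Σ P(orange next | H) P(H | data) = (3/7)(10/33) + (4/7)(10/33) + (5/7)(3/11) + (1)(4/33) = 13/21.

0.6190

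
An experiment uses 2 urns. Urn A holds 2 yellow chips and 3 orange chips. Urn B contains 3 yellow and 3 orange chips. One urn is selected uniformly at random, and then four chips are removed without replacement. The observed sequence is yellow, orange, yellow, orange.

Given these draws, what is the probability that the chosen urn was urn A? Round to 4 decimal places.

The likelihood of the observed sequence under each hypothesis: P(data | urn A) = (2/5)(3/4)(1/3)(2/2) = 1/10; P(data | urn B) = (3/6)(3/5)(2/4)(2/3) = 1/10.
The prior-weighted likelihoods are 1/2 · 1/10 = 1/20, 1/2 · 1/10 = 1/20; these sum to 1/10.
By Bayes' rule, P(urn A | data) = (1/20) / (1/10) = 1/2.

0.5000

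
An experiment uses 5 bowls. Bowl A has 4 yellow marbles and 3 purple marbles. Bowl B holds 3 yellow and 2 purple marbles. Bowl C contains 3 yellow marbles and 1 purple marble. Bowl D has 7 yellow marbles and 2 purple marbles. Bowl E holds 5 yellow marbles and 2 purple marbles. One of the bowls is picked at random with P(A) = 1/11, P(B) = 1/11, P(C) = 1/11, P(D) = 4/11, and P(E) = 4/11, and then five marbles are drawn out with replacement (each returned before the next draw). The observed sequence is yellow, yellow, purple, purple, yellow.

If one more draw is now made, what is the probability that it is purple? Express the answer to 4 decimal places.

For each hypothesis, P(data | H) works out to: P(data | bowl A) = (4/7)(4/7)(3/7)(3/7)(4/7) = 0.034271; P(data | bowl B) = (3/5)(3/5)(2/5)(2/5)(3/5) = 0.03456; P(data | bowl C) = (3/4)(3/4)(1/4)(1/4)(3/4) = 0.026367; P(data | bowl D) = (7/9)(7/9)(2/9)(2/9)(7/9) = 0.023235; P(data | bowl E) = (5/7)(5/7)(2/7)(2/7)(5/7) = 0.02975.
Weighting by the prior gives 1/11 · 0.034271 = 0.0031156, 1/11 · 0.03456 = 0.0031418, 1/11 · 0.026367 = 0.002397, 4/11 · 0.023235 = 0.0084491, 4/11 · 0.02975 = 0.010818; these sum to 0.027921.
Dividing through by the total gives posterior P(bowl A | data) = 0.11158, P(bowl B | data) = 0.11252, P(bowl C | data) = 0.085848, P(bowl D | data) = 0.3026, P(bowl E | data) = 0.38744.
So P(purple next | data) = Σ P(purple next | H) P(H | data) = (3/7)(0.11158) + (2/5)(0.11252) + (1/4)(0.085848) + (2/9)(0.3026) + (2/7)(0.38744) = 0.29224.

0.2922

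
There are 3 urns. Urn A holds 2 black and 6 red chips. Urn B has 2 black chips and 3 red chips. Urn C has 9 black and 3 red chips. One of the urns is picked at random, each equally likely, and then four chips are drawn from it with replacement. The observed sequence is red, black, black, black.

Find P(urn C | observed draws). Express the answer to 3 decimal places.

0.678

Under each hypothesis, the probability of the observed sequence is: P(data | urn A) = (6/8)(2/8)(2/8)(2/8) = 0.011719; P(data | urn B) = (3/5)(2/5)(2/5)(2/5) = 0.0384; P(data | urn C) = (3/12)(9/12)(9/12)(9/12) = 0.10547.
The prior-weighted likelihoods are 1/3 · 0.011719 = 0.0039062, 1/3 · 0.0384 = 0.0128, 1/3 · 0.10547 = 0.035156; summing to 0.051862.
Therefore the posterior P(urn C | data) = (0.035156) / (0.051862) = 0.67787.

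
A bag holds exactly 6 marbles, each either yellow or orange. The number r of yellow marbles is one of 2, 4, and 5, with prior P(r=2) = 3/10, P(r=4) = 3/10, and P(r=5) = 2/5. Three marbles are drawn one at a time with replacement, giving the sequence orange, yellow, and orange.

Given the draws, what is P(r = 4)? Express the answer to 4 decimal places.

Under each hypothesis, the probability of the observed sequence is: P(data | r = 2) = (4/6)(2/6)(4/6) = 4/27; P(data | r = 4) = (2/6)(4/6)(2/6) = 2/27; P(data | r = 5) = (1/6)(5/6)(1/6) = 5/216.
Multiplying each by its prior: 3/10 · 4/27 = 2/45, 3/10 · 2/27 = 1/45, 2/5 · 5/216 = 1/108; these sum to 41/540.
Hence P(r = 4 | data) = (1/45) / (41/540) = 12/41.

0.2927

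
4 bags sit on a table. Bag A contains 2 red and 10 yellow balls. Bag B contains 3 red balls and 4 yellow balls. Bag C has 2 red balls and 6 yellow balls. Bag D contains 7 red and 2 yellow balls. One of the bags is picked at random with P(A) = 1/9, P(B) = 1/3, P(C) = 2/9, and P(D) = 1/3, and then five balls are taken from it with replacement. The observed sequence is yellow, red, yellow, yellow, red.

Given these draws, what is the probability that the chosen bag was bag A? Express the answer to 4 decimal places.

0.0839

Compute the likelihood of the observed sequence for each case: P(data | bag A) = (10/12)(2/12)(10/12)(10/12)(2/12) = 0.016075; P(data | bag B) = (4/7)(3/7)(4/7)(4/7)(3/7) = 0.034271; P(data | bag C) = (6/8)(2/8)(6/8)(6/8)(2/8) = 0.026367; P(data | bag D) = (2/9)(7/9)(2/9)(2/9)(7/9) = 0.0066386.
Multiplying each by its prior: 1/9 · 0.016075 = 0.0017861, 1/3 · 0.034271 = 0.011424, 2/9 · 0.026367 = 0.0058594, 1/3 · 0.0066386 = 0.0022129; summing to 0.021282.
By Bayes' rule, P(bag A | data) = (0.0017861) / (0.021282) = 0.083926.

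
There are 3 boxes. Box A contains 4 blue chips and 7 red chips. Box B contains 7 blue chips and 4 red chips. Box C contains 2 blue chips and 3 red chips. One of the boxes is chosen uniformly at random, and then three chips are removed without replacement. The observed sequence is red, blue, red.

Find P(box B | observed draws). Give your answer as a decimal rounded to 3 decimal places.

0.187

For each hypothesis, P(data | H) works out to: P(data | box A) = (7/11)(4/10)(6/9) = 28/165; P(data | box B) = (4/11)(7/10)(3/9) = 14/165; P(data | box C) = (3/5)(2/4)(2/3) = 1/5.
Multiplying each by its prior: 1/3 · 28/165 = 28/495, 1/3 · 14/165 = 14/495, 1/3 · 1/5 = 1/15; summing to 5/33.
Hence P(box B | data) = (14/495) / (5/33) = 14/75.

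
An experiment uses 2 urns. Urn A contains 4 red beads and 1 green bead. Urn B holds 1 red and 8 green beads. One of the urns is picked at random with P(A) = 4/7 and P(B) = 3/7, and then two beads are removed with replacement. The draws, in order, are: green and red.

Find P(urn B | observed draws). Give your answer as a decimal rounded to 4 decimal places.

0.3165

Compute the likelihood of the observed sequence for each case: P(data | urn A) = (1/5)(4/5) = 0.16; P(data | urn B) = (8/9)(1/9) = 0.098765.
The prior-weighted likelihoods are 4/7 · 0.16 = 0.091429, 3/7 · 0.098765 = 0.042328; these sum to 0.13376.
So P(urn B | data) = (0.042328) / (0.13376) = 0.31646.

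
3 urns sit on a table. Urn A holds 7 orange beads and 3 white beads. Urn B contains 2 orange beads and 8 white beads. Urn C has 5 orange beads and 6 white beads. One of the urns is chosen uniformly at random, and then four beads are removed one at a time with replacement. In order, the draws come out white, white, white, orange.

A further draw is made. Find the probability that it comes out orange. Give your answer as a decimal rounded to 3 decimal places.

0.345

The likelihood of the observed sequence under each hypothesis: P(data | urn A) = (3/10)(3/10)(3/10)(7/10) = 0.0189; P(data | urn B) = (8/10)(8/10)(8/10)(2/10) = 0.1024; P(data | urn C) = (6/11)(6/11)(6/11)(5/11) = 0.073765.
The prior-weighted likelihoods are 1/3 · 0.0189 = 0.0063, 1/3 · 0.1024 = 0.034133, 1/3 · 0.073765 = 0.024588; summing to 0.065022.
Dividing through by the total gives posterior P(urn A | data) = 0.096891, P(urn B | data) = 0.52495, P(urn C | data) = 0.37816.
So P(orange next | data) = Σ P(orange next | H) P(H | data) = (7/10)(0.096891) + (1/5)(0.52495) + (5/11)(0.37816) = 0.3447.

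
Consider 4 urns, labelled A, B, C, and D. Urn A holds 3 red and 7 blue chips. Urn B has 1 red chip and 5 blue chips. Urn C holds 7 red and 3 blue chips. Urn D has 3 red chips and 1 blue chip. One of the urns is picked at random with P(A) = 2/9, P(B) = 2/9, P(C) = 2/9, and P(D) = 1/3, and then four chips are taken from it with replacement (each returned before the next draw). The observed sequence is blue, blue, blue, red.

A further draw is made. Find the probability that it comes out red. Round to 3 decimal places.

0.311

Compute the likelihood of the observed sequence for each case: P(data | urn A) = (7/10)(7/10)(7/10)(3/10) = 0.1029; P(data | urn B) = (5/6)(5/6)(5/6)(1/6) = 0.096451; P(data | urn C) = (3/10)(3/10)(3/10)(7/10) = 0.0189; P(data | urn D) = (1/4)(1/4)(1/4)(3/4) = 0.011719.
The prior-weighted likelihoods are 2/9 · 0.1029 = 0.022867, 2/9 · 0.096451 = 0.021433, 2/9 · 0.0189 = 0.0042, 1/3 · 0.011719 = 0.0039062; summing to 0.052406.
Dividing through by the total gives posterior P(urn A | data) = 0.43633, P(urn B | data) = 0.40899, P(urn C | data) = 0.080143, P(urn D | data) = 0.074538.
The predictive probability is P(red next | data) = (3/10)(0.43633) + (1/6)(0.40899) + (7/10)(0.080143) + (3/4)(0.074538) = 0.31107.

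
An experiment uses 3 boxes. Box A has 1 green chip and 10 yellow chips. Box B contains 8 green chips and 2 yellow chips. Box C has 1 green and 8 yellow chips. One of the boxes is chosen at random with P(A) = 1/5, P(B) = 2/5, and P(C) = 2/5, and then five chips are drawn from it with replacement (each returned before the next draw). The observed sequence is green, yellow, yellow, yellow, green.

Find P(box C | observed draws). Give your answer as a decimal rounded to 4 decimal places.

For each hypothesis, P(data | H) works out to: P(data | box A) = (1/11)(10/11)(10/11)(10/11)(1/11) = 0.0062092; P(data | box B) = (8/10)(2/10)(2/10)(2/10)(8/10) = 0.00512; P(data | box C) = (1/9)(8/9)(8/9)(8/9)(1/9) = 0.0086708.
Weighting by the prior gives 1/5 · 0.0062092 = 0.0012418, 2/5 · 0.00512 = 0.002048, 2/5 · 0.0086708 = 0.0034683; summing to 0.0067581.
Therefore the posterior P(box C | data) = (0.0034683) / (0.0067581) = 0.5132.

0.5132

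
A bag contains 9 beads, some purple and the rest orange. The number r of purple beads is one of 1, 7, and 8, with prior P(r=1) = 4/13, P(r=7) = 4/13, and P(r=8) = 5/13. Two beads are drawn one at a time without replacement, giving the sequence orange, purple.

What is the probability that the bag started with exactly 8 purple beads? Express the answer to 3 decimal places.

For each hypothesis, P(data | H) works out to: P(data | r = 1) = (8/9)(1/8) = 1/9; P(data | r = 7) = (2/9)(7/8) = 7/36; P(data | r = 8) = (1/9)(8/8) = 1/9.
Multiplying each by its prior: 4/13 · 1/9 = 4/117, 4/13 · 7/36 = 7/117, 5/13 · 1/9 = 5/117; with total 16/117.
Therefore the posterior P(r = 8 | data) = (5/117) / (16/117) = 5/16.

0.313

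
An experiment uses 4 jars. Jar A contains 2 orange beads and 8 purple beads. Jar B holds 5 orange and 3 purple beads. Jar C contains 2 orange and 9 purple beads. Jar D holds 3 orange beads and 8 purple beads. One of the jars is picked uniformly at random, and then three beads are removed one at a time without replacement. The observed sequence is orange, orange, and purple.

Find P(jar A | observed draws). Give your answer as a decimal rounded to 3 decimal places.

Compute the likelihood of the observed sequence for each case: P(data | jar A) = (2/10)(1/9)(8/8) = 0.022222; P(data | jar B) = (5/8)(4/7)(3/6) = 0.17857; P(data | jar C) = (2/11)(1/10)(9/9) = 0.018182; P(data | jar D) = (3/11)(2/10)(8/9) = 0.048485.
Multiplying each by its prior: 1/4 · 0.022222 = 0.0055556, 1/4 · 0.17857 = 0.044643, 1/4 · 0.018182 = 0.0045455, 1/4 · 0.048485 = 0.012121; these sum to 0.066865.
So P(jar A | data) = (0.0055556) / (0.066865) = 0.083086.

0.083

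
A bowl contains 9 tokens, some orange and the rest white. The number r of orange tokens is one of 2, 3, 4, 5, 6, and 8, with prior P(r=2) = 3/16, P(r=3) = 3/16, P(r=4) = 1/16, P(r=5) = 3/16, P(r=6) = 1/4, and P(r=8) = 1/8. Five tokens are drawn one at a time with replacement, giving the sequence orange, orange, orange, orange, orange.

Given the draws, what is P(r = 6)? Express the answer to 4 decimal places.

Compute the likelihood of the observed sequence for each case: P(data | r = 2) = (2/9)(2/9)(2/9)(2/9)(2/9) = 0.00054192; P(data | r = 3) = (3/9)(3/9)(3/9)(3/9)(3/9) = 0.0041152; P(data | r = 4) = (4/9)(4/9)(4/9)(4/9)(4/9) = 0.017342; P(data | r = 5) = (5/9)(5/9)(5/9)(5/9)(5/9) = 0.052922; P(data | r = 6) = (6/9)(6/9)(6/9)(6/9)(6/9) = 0.13169; P(data | r = 8) = (8/9)(8/9)(8/9)(8/9)(8/9) = 0.55493.
Weighting by the prior gives 3/16 · 0.00054192 = 0.00010161, 3/16 · 0.0041152 = 0.0007716, 1/16 · 0.017342 = 0.0010838, 3/16 · 0.052922 = 0.0099229, 1/4 · 0.13169 = 0.032922, 1/8 · 0.55493 = 0.069366; summing to 0.11417.
Hence P(r = 6 | data) = (0.032922) / (0.11417) = 0.28836.

0.2884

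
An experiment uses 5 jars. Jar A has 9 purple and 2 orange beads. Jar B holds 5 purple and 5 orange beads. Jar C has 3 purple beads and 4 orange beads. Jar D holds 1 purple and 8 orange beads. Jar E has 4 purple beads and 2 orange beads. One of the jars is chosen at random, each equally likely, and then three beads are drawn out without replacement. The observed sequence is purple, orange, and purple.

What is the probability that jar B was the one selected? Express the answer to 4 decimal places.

0.2320

For each hypothesis, P(data | H) works out to: P(data | jar A) = (9/11)(2/10)(8/9) = 0.14545; P(data | jar B) = (5/10)(5/9)(4/8) = 0.13889; P(data | jar C) = (3/7)(4/6)(2/5) = 0.11429; P(data | jar D) = (1/9)(8/8)(0/7) = 0; P(data | jar E) = (4/6)(2/5)(3/4) = 0.2.
Weighting by the prior gives 1/5 · 0.14545 = 0.029091, 1/5 · 0.13889 = 0.027778, 1/5 · 0.11429 = 0.022857, 1/5 · 0 = 0, 1/5 · 0.2 = 0.04; summing to 0.11973.
Therefore the posterior P(jar B | data) = (0.027778) / (0.11973) = 0.23201.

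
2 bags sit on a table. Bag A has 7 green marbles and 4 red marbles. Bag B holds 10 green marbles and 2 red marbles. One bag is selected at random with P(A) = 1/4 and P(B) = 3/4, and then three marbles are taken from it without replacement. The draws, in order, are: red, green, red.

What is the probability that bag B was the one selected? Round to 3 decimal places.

0.349

The likelihood of the observed sequence under each hypothesis: P(data | bag A) = (4/11)(7/10)(3/9) = 0.084848; P(data | bag B) = (2/12)(10/11)(1/10) = 0.015152.
The prior-weighted likelihoods are 1/4 · 0.084848 = 0.021212, 3/4 · 0.015152 = 0.011364; summing to 0.032576.
By Bayes' rule, P(bag B | data) = (0.011364) / (0.032576) = 0.34884.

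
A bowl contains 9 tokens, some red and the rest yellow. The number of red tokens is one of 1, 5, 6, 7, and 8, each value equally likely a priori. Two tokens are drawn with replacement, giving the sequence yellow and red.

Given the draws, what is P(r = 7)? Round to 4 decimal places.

0.2059

The likelihood of the observed sequence under each hypothesis: P(data | r = 1) = (8/9)(1/9) = 8/81; P(data | r = 5) = (4/9)(5/9) = 20/81; P(data | r = 6) = (3/9)(6/9) = 2/9; P(data | r = 7) = (2/9)(7/9) = 14/81; P(data | r = 8) = (1/9)(8/9) = 8/81.
Multiplying each by its prior: 1/5 · 8/81 = 8/405, 1/5 · 20/81 = 4/81, 1/5 · 2/9 = 2/45, 1/5 · 14/81 = 14/405, 1/5 · 8/81 = 8/405; summing to 68/405.
Hence P(r = 7 | data) = (14/405) / (68/405) = 7/34.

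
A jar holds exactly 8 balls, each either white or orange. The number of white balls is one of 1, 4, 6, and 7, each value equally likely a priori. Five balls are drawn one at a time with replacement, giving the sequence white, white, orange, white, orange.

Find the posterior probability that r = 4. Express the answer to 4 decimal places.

0.4491

Compute the likelihood of the observed sequence for each case: P(data | r = 1) = (1/8)(1/8)(7/8)(1/8)(7/8) = 0.0014954; P(data | r = 4) = (4/8)(4/8)(4/8)(4/8)(4/8) = 0.03125; P(data | r = 6) = (6/8)(6/8)(2/8)(6/8)(2/8) = 0.026367; P(data | r = 7) = (7/8)(7/8)(1/8)(7/8)(1/8) = 0.010468.
Multiplying each by its prior: 1/4 · 0.0014954 = 0.00037384, 1/4 · 0.03125 = 0.0078125, 1/4 · 0.026367 = 0.0065918, 1/4 · 0.010468 = 0.0026169; with total 0.017395.
Therefore the posterior P(r = 4 | data) = (0.0078125) / (0.017395) = 0.44912.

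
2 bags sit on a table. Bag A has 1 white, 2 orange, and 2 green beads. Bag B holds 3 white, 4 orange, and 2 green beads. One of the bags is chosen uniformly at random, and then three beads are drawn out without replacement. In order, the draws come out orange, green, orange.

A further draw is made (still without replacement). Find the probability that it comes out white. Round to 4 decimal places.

For each hypothesis, P(data | H) works out to: P(data | bag A) = (2/5)(2/4)(1/3) = 1/15; P(data | bag B) = (4/9)(2/8)(3/7) = 1/21.
Multiplying each by its prior: 1/2 · 1/15 = 1/30, 1/2 · 1/21 = 1/42; summing to 2/35.
Dividing through by the total gives posterior P(bag A | data) = 7/12, P(bag B | data) = 5/12.
The predictive probability is P(white next | data) = (1/2)(7/12) + (1/2)(5/12) = 1/2.

0.5000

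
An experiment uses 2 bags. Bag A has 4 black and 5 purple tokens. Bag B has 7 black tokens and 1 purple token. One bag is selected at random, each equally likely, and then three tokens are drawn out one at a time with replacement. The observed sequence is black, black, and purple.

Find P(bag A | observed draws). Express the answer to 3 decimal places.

Under each hypothesis, the probability of the observed sequence is: P(data | bag A) = (4/9)(4/9)(5/9) = 0.10974; P(data | bag B) = (7/8)(7/8)(1/8) = 0.095703.
Weighting by the prior gives 1/2 · 0.10974 = 0.05487, 1/2 · 0.095703 = 0.047852; with total 0.10272.
Hence P(bag A | data) = (0.05487) / (0.10272) = 0.53416.

0.534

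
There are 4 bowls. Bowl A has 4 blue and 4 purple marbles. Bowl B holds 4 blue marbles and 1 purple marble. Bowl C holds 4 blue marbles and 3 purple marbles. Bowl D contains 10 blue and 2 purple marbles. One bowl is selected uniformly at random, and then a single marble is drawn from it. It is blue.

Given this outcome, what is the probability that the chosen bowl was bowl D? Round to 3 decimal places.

0.308

Under each hypothesis, the probability of this draw is: P(data | bowl A) = (4/8) = 1/2; P(data | bowl B) = (4/5) = 4/5; P(data | bowl C) = (4/7) = 4/7; P(data | bowl D) = (10/12) = 5/6.
The prior-weighted likelihoods are 1/4 · 1/2 = 1/8, 1/4 · 4/5 = 1/5, 1/4 · 4/7 = 1/7, 1/4 · 5/6 = 5/24; these sum to 71/105.
So P(bowl D | data) = (5/24) / (71/105) = 175/568.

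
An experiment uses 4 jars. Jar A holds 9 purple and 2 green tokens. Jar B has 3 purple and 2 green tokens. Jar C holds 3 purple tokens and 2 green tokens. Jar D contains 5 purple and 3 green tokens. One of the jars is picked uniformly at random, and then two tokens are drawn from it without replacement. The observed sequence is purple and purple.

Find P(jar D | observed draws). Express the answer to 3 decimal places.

Under each hypothesis, the probability of the observed sequence is: P(data | jar A) = (9/11)(8/10) = 0.65455; P(data | jar B) = (3/5)(2/4) = 0.3; P(data | jar C) = (3/5)(2/4) = 0.3; P(data | jar D) = (5/8)(4/7) = 0.35714.
The prior-weighted likelihoods are 1/4 · 0.65455 = 0.16364, 1/4 · 0.3 = 0.075, 1/4 · 0.3 = 0.075, 1/4 · 0.35714 = 0.089286; these sum to 0.40292.
So P(jar D | data) = (0.089286) / (0.40292) = 0.2216.

0.222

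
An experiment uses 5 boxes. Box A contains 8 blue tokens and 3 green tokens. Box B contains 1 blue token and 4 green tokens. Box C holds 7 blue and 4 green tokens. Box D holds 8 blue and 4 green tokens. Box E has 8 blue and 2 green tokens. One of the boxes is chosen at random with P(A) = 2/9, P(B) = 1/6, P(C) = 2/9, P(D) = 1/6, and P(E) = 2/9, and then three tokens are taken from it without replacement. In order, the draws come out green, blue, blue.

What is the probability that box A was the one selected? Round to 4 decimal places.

For each hypothesis, P(data | H) works out to: P(data | box A) = (3/11)(8/10)(7/9) = 0.1697; P(data | box B) = (4/5)(1/4)(0/3) = 0; P(data | box C) = (4/11)(7/10)(6/9) = 0.1697; P(data | box D) = (4/12)(8/11)(7/10) = 0.1697; P(data | box E) = (2/10)(8/9)(7/8) = 0.15556.
The prior-weighted likelihoods are 2/9 · 0.1697 = 0.03771, 1/6 · 0 = 0, 2/9 · 0.1697 = 0.03771, 1/6 · 0.1697 = 0.028283, 2/9 · 0.15556 = 0.034568; summing to 0.13827.
Hence P(box A | data) = (0.03771) / (0.13827) = 0.27273.

0.2727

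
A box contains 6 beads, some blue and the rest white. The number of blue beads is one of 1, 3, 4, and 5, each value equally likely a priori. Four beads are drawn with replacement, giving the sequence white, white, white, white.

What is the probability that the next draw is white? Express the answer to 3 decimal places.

0.784

Under each hypothesis, the probability of the observed sequence is: P(data | r = 1) = (5/6)(5/6)(5/6)(5/6) = 0.48225; P(data | r = 3) = (3/6)(3/6)(3/6)(3/6) = 0.0625; P(data | r = 4) = (2/6)(2/6)(2/6)(2/6) = 0.012346; P(data | r = 5) = (1/6)(1/6)(1/6)(1/6) = 0.0007716.
The prior-weighted likelihoods are 1/4 · 0.48225 = 0.12056, 1/4 · 0.0625 = 0.015625, 1/4 · 0.012346 = 0.0030864, 1/4 · 0.0007716 = 0.0001929; these sum to 0.13947.
Normalising, the posterior is P(r = 1 | data) = 0.86445, P(r = 3 | data) = 0.11203, P(r = 4 | data) = 0.02213, P(r = 5 | data) = 0.0013831.
The predictive probability is P(white next | data) = (5/6)(0.86445) + (1/2)(0.11203) + (1/3)(0.02213) + (1/6)(0.0013831) = 0.784.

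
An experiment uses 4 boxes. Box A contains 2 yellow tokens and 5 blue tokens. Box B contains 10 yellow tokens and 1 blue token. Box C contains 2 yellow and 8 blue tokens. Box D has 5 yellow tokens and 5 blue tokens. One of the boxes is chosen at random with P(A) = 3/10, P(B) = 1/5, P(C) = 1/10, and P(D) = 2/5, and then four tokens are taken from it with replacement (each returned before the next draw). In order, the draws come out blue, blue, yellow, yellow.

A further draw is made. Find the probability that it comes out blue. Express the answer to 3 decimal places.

0.570

The likelihood of the observed sequence under each hypothesis: P(data | box A) = (5/7)(5/7)(2/7)(2/7) = 0.041649; P(data | box B) = (1/11)(1/11)(10/11)(10/11) = 0.0068301; P(data | box C) = (8/10)(8/10)(2/10)(2/10) = 0.0256; P(data | box D) = (5/10)(5/10)(5/10)(5/10) = 0.0625.
Multiplying each by its prior: 3/10 · 0.041649 = 0.012495, 1/5 · 0.0068301 = 0.001366, 1/10 · 0.0256 = 0.00256, 2/5 · 0.0625 = 0.025; these sum to 0.041421.
Dividing through by the total gives posterior P(box A | data) = 0.30165, P(box B | data) = 0.032979, P(box C | data) = 0.061805, P(box D | data) = 0.60356.
Averaging over the posterior, P(blue next | data) = (5/7)(0.30165) + (1/11)(0.032979) + (4/5)(0.061805) + (1/2)(0.60356) = 0.56969.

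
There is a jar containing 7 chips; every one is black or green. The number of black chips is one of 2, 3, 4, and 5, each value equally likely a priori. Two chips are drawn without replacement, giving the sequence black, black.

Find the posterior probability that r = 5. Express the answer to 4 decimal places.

0.5000

Compute the likelihood of the observed sequence for each case: P(data | r = 2) = (2/7)(1/6) = 1/21; P(data | r = 3) = (3/7)(2/6) = 1/7; P(data | r = 4) = (4/7)(3/6) = 2/7; P(data | r = 5) = (5/7)(4/6) = 10/21.
The prior-weighted likelihoods are 1/4 · 1/21 = 1/84, 1/4 · 1/7 = 1/28, 1/4 · 2/7 = 1/14, 1/4 · 10/21 = 5/42; these sum to 5/21.
So P(r = 5 | data) = (5/42) / (5/21) = 1/2.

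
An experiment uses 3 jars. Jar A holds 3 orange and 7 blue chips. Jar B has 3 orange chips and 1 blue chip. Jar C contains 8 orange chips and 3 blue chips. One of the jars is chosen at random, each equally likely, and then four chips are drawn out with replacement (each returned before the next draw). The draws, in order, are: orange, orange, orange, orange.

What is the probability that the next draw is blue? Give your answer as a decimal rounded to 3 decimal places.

0.267

For each hypothesis, P(data | H) works out to: P(data | jar A) = (3/10)(3/10)(3/10)(3/10) = 0.0081; P(data | jar B) = (3/4)(3/4)(3/4)(3/4) = 0.31641; P(data | jar C) = (8/11)(8/11)(8/11)(8/11) = 0.27976.
The prior-weighted likelihoods are 1/3 · 0.0081 = 0.0027, 1/3 · 0.31641 = 0.10547, 1/3 · 0.27976 = 0.093254; with total 0.20142.
Normalising, the posterior is P(jar A | data) = 0.013405, P(jar B | data) = 0.52362, P(jar C | data) = 0.46298.
Averaging over the posterior, P(blue next | data) = (7/10)(0.013405) + (1/4)(0.52362) + (3/11)(0.46298) = 0.26655.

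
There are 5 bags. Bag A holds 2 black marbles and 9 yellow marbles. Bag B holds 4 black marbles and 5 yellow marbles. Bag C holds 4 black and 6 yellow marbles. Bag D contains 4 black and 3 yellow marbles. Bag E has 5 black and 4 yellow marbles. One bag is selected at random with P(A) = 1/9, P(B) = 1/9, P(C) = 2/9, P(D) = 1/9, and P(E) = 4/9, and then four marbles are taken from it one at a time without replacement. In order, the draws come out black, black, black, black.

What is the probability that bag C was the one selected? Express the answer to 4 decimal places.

0.0465

The likelihood of the observed sequence under each hypothesis: P(data | bag A) = (2/11)(1/10)(0/9) = 0; P(data | bag B) = (4/9)(3/8)(2/7)(1/6) = 0.0079365; P(data | bag C) = (4/10)(3/9)(2/8)(1/7) = 0.0047619; P(data | bag D) = (4/7)(3/6)(2/5)(1/4) = 0.028571; P(data | bag E) = (5/9)(4/8)(3/7)(2/6) = 0.039683.
The prior-weighted likelihoods are 1/9 · 0 = 0, 1/9 · 0.0079365 = 0.00088183, 2/9 · 0.0047619 = 0.0010582, 1/9 · 0.028571 = 0.0031746, 4/9 · 0.039683 = 0.017637; these sum to 0.022751.
So P(bag C | data) = (0.0010582) / (0.022751) = 0.046512.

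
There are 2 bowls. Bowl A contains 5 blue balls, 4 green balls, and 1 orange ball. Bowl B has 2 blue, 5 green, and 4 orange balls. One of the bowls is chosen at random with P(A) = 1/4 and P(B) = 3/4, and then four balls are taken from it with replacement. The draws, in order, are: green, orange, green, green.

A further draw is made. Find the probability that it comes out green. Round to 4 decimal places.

0.4513

The likelihood of the observed sequence under each hypothesis: P(data | bowl A) = (4/10)(1/10)(4/10)(4/10) = 0.0064; P(data | bowl B) = (5/11)(4/11)(5/11)(5/11) = 0.034151.
Weighting by the prior gives 1/4 · 0.0064 = 0.0016, 3/4 · 0.034151 = 0.025613; summing to 0.027213.
Normalising, the posterior is P(bowl A | data) = 0.058795, P(bowl B | data) = 0.9412.
The predictive probability is P(green next | data) = (2/5)(0.058795) + (5/11)(0.9412) = 0.45134.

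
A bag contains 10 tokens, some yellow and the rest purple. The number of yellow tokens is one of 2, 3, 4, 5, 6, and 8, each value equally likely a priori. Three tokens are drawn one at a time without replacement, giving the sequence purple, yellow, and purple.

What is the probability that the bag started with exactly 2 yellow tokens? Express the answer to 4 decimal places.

0.2051

For each hypothesis, P(data | H) works out to: P(data | r = 2) = (8/10)(2/9)(7/8) = 7/45; P(data | r = 3) = (7/10)(3/9)(6/8) = 7/40; P(data | r = 4) = (6/10)(4/9)(5/8) = 1/6; P(data | r = 5) = (5/10)(5/9)(4/8) = 5/36; P(data | r = 6) = (4/10)(6/9)(3/8) = 1/10; P(data | r = 8) = (2/10)(8/9)(1/8) = 1/45.
Multiplying each by its prior: 1/6 · 7/45 = 7/270, 1/6 · 7/40 = 7/240, 1/6 · 1/6 = 1/36, 1/6 · 5/36 = 5/216, 1/6 · 1/10 = 1/60, 1/6 · 1/45 = 1/270; with total 91/720.
By Bayes' rule, P(r = 2 | data) = (7/270) / (91/720) = 8/39.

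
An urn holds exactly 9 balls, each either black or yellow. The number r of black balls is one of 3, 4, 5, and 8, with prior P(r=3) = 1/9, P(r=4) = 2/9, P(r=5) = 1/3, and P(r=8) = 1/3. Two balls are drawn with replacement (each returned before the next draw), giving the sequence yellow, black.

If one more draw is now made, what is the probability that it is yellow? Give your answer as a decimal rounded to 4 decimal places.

Under each hypothesis, the probability of the observed sequence is: P(data | r = 3) = (6/9)(3/9) = 2/9; P(data | r = 4) = (5/9)(4/9) = 20/81; P(data | r = 5) = (4/9)(5/9) = 20/81; P(data | r = 8) = (1/9)(8/9) = 8/81.
The prior-weighted likelihoods are 1/9 · 2/9 = 2/81, 2/9 · 20/81 = 40/729, 1/3 · 20/81 = 20/243, 1/3 · 8/81 = 8/243; these sum to 142/729.
Normalising, the posterior is P(r = 3 | data) = 9/71, P(r = 4 | data) = 20/71, P(r = 5 | data) = 30/71, P(r = 8 | data) = 12/71.
So P(yellow next | data) = Σ P(yellow next | H) P(H | data) = (2/3)(9/71) + (5/9)(20/71) + (4/9)(30/71) + (1/9)(12/71) = 286/639.

0.4476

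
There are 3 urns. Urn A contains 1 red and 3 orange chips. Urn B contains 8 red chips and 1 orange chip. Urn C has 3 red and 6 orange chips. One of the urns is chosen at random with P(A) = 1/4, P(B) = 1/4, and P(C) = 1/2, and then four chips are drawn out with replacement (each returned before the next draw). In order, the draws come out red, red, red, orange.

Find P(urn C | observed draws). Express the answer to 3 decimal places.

For each hypothesis, P(data | H) works out to: P(data | urn A) = (1/4)(1/4)(1/4)(3/4) = 0.011719; P(data | urn B) = (8/9)(8/9)(8/9)(1/9) = 0.078037; P(data | urn C) = (3/9)(3/9)(3/9)(6/9) = 0.024691.
The prior-weighted likelihoods are 1/4 · 0.011719 = 0.0029297, 1/4 · 0.078037 = 0.019509, 1/2 · 0.024691 = 0.012346; with total 0.034785.
By Bayes' rule, P(urn C | data) = (0.012346) / (0.034785) = 0.35492.

0.355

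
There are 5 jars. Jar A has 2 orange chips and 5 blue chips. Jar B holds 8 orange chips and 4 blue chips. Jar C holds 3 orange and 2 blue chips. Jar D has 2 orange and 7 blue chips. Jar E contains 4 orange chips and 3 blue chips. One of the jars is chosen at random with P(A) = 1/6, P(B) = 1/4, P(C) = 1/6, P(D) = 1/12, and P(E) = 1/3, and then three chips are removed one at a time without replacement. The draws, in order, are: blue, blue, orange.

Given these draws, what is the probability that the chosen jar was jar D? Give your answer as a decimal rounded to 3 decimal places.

0.117

For each hypothesis, P(data | H) works out to: P(data | jar A) = (5/7)(4/6)(2/5) = 0.19048; P(data | jar B) = (4/12)(3/11)(8/10) = 0.072727; P(data | jar C) = (2/5)(1/4)(3/3) = 0.1; P(data | jar D) = (7/9)(6/8)(2/7) = 0.16667; P(data | jar E) = (3/7)(2/6)(4/5) = 0.11429.
The prior-weighted likelihoods are 1/6 · 0.19048 = 0.031746, 1/4 · 0.072727 = 0.018182, 1/6 · 0.1 = 0.016667, 1/12 · 0.16667 = 0.013889, 1/3 · 0.11429 = 0.038095; with total 0.11858.
So P(jar D | data) = (0.013889) / (0.11858) = 0.11713.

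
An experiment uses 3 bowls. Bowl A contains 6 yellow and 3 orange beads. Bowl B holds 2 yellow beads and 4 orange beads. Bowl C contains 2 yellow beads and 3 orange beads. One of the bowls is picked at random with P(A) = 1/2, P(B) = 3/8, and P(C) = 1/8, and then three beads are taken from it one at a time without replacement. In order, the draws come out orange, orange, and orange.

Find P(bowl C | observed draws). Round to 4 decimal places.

Under each hypothesis, the probability of the observed sequence is: P(data | bowl A) = (3/9)(2/8)(1/7) = 0.011905; P(data | bowl B) = (4/6)(3/5)(2/4) = 0.2; P(data | bowl C) = (3/5)(2/4)(1/3) = 0.1.
Multiplying each by its prior: 1/2 · 0.011905 = 0.0059524, 3/8 · 0.2 = 0.075, 1/8 · 0.1 = 0.0125; these sum to 0.093452.
Hence P(bowl C | data) = (0.0125) / (0.093452) = 0.13376.

0.1338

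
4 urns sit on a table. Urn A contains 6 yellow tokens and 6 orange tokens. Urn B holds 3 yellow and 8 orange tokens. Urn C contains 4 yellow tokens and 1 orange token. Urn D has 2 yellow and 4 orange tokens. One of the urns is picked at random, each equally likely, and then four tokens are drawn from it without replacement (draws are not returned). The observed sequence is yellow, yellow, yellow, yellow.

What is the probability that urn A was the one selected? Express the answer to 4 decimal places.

0.1316

The likelihood of the observed sequence under each hypothesis: P(data | urn A) = (6/12)(5/11)(4/10)(3/9) = 1/33; P(data | urn B) = (3/11)(2/10)(1/9)(0/8) = 0; P(data | urn C) = (4/5)(3/4)(2/3)(1/2) = 1/5; P(data | urn D) = (2/6)(1/5)(0/4) = 0.
Multiplying each by its prior: 1/4 · 1/33 = 1/132, 1/4 · 0 = 0, 1/4 · 1/5 = 1/20, 1/4 · 0 = 0; with total 19/330.
So P(urn A | data) = (1/132) / (19/330) = 5/38.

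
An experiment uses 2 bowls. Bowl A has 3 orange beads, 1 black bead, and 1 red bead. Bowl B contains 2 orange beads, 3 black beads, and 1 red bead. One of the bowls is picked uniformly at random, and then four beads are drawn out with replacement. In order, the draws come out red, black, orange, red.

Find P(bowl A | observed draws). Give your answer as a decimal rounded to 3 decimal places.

0.509

Under each hypothesis, the probability of the observed sequence is: P(data | bowl A) = (1/5)(1/5)(3/5)(1/5) = 0.0048; P(data | bowl B) = (1/6)(3/6)(2/6)(1/6) = 0.0046296.
Weighting by the prior gives 1/2 · 0.0048 = 0.0024, 1/2 · 0.0046296 = 0.0023148; these sum to 0.0047148.
By Bayes' rule, P(bowl A | data) = (0.0024) / (0.0047148) = 0.50903.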